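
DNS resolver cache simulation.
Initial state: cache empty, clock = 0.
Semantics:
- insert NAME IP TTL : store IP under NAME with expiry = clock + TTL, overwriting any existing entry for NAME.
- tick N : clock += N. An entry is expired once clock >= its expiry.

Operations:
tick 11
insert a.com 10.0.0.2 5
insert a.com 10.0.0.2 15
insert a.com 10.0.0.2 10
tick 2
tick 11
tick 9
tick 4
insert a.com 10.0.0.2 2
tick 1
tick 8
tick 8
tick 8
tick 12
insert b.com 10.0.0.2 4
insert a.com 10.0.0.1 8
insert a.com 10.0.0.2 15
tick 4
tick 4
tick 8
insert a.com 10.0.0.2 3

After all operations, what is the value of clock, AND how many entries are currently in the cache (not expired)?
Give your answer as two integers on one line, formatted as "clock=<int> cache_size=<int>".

Answer: clock=90 cache_size=1

Derivation:
Op 1: tick 11 -> clock=11.
Op 2: insert a.com -> 10.0.0.2 (expiry=11+5=16). clock=11
Op 3: insert a.com -> 10.0.0.2 (expiry=11+15=26). clock=11
Op 4: insert a.com -> 10.0.0.2 (expiry=11+10=21). clock=11
Op 5: tick 2 -> clock=13.
Op 6: tick 11 -> clock=24. purged={a.com}
Op 7: tick 9 -> clock=33.
Op 8: tick 4 -> clock=37.
Op 9: insert a.com -> 10.0.0.2 (expiry=37+2=39). clock=37
Op 10: tick 1 -> clock=38.
Op 11: tick 8 -> clock=46. purged={a.com}
Op 12: tick 8 -> clock=54.
Op 13: tick 8 -> clock=62.
Op 14: tick 12 -> clock=74.
Op 15: insert b.com -> 10.0.0.2 (expiry=74+4=78). clock=74
Op 16: insert a.com -> 10.0.0.1 (expiry=74+8=82). clock=74
Op 17: insert a.com -> 10.0.0.2 (expiry=74+15=89). clock=74
Op 18: tick 4 -> clock=78. purged={b.com}
Op 19: tick 4 -> clock=82.
Op 20: tick 8 -> clock=90. purged={a.com}
Op 21: insert a.com -> 10.0.0.2 (expiry=90+3=93). clock=90
Final clock = 90
Final cache (unexpired): {a.com} -> size=1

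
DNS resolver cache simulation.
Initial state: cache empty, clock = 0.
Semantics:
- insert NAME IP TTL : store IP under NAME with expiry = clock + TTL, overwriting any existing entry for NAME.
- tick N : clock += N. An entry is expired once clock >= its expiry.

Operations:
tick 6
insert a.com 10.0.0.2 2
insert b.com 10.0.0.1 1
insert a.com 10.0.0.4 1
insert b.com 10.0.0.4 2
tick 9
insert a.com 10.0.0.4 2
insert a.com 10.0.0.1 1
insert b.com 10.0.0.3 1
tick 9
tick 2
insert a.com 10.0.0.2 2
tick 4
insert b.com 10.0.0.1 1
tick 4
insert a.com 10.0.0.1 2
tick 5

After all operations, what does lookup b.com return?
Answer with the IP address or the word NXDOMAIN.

Answer: NXDOMAIN

Derivation:
Op 1: tick 6 -> clock=6.
Op 2: insert a.com -> 10.0.0.2 (expiry=6+2=8). clock=6
Op 3: insert b.com -> 10.0.0.1 (expiry=6+1=7). clock=6
Op 4: insert a.com -> 10.0.0.4 (expiry=6+1=7). clock=6
Op 5: insert b.com -> 10.0.0.4 (expiry=6+2=8). clock=6
Op 6: tick 9 -> clock=15. purged={a.com,b.com}
Op 7: insert a.com -> 10.0.0.4 (expiry=15+2=17). clock=15
Op 8: insert a.com -> 10.0.0.1 (expiry=15+1=16). clock=15
Op 9: insert b.com -> 10.0.0.3 (expiry=15+1=16). clock=15
Op 10: tick 9 -> clock=24. purged={a.com,b.com}
Op 11: tick 2 -> clock=26.
Op 12: insert a.com -> 10.0.0.2 (expiry=26+2=28). clock=26
Op 13: tick 4 -> clock=30. purged={a.com}
Op 14: insert b.com -> 10.0.0.1 (expiry=30+1=31). clock=30
Op 15: tick 4 -> clock=34. purged={b.com}
Op 16: insert a.com -> 10.0.0.1 (expiry=34+2=36). clock=34
Op 17: tick 5 -> clock=39. purged={a.com}
lookup b.com: not in cache (expired or never inserted)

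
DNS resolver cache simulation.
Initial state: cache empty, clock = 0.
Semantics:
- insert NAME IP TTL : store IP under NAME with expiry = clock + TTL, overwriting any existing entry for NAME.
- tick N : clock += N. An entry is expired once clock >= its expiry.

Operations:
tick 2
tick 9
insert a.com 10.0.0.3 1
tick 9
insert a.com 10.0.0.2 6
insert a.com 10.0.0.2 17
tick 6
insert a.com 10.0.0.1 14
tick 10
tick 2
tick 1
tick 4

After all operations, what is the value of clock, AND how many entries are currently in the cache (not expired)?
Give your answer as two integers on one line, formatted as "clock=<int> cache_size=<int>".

Op 1: tick 2 -> clock=2.
Op 2: tick 9 -> clock=11.
Op 3: insert a.com -> 10.0.0.3 (expiry=11+1=12). clock=11
Op 4: tick 9 -> clock=20. purged={a.com}
Op 5: insert a.com -> 10.0.0.2 (expiry=20+6=26). clock=20
Op 6: insert a.com -> 10.0.0.2 (expiry=20+17=37). clock=20
Op 7: tick 6 -> clock=26.
Op 8: insert a.com -> 10.0.0.1 (expiry=26+14=40). clock=26
Op 9: tick 10 -> clock=36.
Op 10: tick 2 -> clock=38.
Op 11: tick 1 -> clock=39.
Op 12: tick 4 -> clock=43. purged={a.com}
Final clock = 43
Final cache (unexpired): {} -> size=0

Answer: clock=43 cache_size=0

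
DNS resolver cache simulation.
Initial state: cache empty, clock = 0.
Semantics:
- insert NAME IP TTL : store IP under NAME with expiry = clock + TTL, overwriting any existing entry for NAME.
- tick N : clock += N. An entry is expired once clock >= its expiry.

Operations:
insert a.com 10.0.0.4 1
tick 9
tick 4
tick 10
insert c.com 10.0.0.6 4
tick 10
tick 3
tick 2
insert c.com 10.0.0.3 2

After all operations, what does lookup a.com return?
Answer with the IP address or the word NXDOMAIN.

Answer: NXDOMAIN

Derivation:
Op 1: insert a.com -> 10.0.0.4 (expiry=0+1=1). clock=0
Op 2: tick 9 -> clock=9. purged={a.com}
Op 3: tick 4 -> clock=13.
Op 4: tick 10 -> clock=23.
Op 5: insert c.com -> 10.0.0.6 (expiry=23+4=27). clock=23
Op 6: tick 10 -> clock=33. purged={c.com}
Op 7: tick 3 -> clock=36.
Op 8: tick 2 -> clock=38.
Op 9: insert c.com -> 10.0.0.3 (expiry=38+2=40). clock=38
lookup a.com: not in cache (expired or never inserted)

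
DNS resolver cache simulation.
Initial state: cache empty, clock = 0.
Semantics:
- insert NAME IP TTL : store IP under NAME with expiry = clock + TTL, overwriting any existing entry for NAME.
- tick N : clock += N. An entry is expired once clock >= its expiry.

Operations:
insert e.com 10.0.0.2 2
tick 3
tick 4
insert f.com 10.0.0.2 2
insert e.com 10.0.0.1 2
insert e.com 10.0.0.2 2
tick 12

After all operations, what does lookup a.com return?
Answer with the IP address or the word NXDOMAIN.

Answer: NXDOMAIN

Derivation:
Op 1: insert e.com -> 10.0.0.2 (expiry=0+2=2). clock=0
Op 2: tick 3 -> clock=3. purged={e.com}
Op 3: tick 4 -> clock=7.
Op 4: insert f.com -> 10.0.0.2 (expiry=7+2=9). clock=7
Op 5: insert e.com -> 10.0.0.1 (expiry=7+2=9). clock=7
Op 6: insert e.com -> 10.0.0.2 (expiry=7+2=9). clock=7
Op 7: tick 12 -> clock=19. purged={e.com,f.com}
lookup a.com: not in cache (expired or never inserted)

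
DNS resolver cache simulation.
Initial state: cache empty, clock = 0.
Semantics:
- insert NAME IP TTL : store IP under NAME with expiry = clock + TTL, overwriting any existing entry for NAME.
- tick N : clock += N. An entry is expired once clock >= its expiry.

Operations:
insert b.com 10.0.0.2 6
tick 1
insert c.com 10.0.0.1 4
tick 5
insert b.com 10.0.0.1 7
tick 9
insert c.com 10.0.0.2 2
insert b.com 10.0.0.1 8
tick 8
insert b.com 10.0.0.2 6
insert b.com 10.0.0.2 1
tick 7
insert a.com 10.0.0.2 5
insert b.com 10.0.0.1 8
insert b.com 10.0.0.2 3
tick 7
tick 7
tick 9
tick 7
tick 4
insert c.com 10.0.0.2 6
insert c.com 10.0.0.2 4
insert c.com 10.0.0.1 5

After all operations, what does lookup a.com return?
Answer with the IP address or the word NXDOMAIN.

Op 1: insert b.com -> 10.0.0.2 (expiry=0+6=6). clock=0
Op 2: tick 1 -> clock=1.
Op 3: insert c.com -> 10.0.0.1 (expiry=1+4=5). clock=1
Op 4: tick 5 -> clock=6. purged={b.com,c.com}
Op 5: insert b.com -> 10.0.0.1 (expiry=6+7=13). clock=6
Op 6: tick 9 -> clock=15. purged={b.com}
Op 7: insert c.com -> 10.0.0.2 (expiry=15+2=17). clock=15
Op 8: insert b.com -> 10.0.0.1 (expiry=15+8=23). clock=15
Op 9: tick 8 -> clock=23. purged={b.com,c.com}
Op 10: insert b.com -> 10.0.0.2 (expiry=23+6=29). clock=23
Op 11: insert b.com -> 10.0.0.2 (expiry=23+1=24). clock=23
Op 12: tick 7 -> clock=30. purged={b.com}
Op 13: insert a.com -> 10.0.0.2 (expiry=30+5=35). clock=30
Op 14: insert b.com -> 10.0.0.1 (expiry=30+8=38). clock=30
Op 15: insert b.com -> 10.0.0.2 (expiry=30+3=33). clock=30
Op 16: tick 7 -> clock=37. purged={a.com,b.com}
Op 17: tick 7 -> clock=44.
Op 18: tick 9 -> clock=53.
Op 19: tick 7 -> clock=60.
Op 20: tick 4 -> clock=64.
Op 21: insert c.com -> 10.0.0.2 (expiry=64+6=70). clock=64
Op 22: insert c.com -> 10.0.0.2 (expiry=64+4=68). clock=64
Op 23: insert c.com -> 10.0.0.1 (expiry=64+5=69). clock=64
lookup a.com: not in cache (expired or never inserted)

Answer: NXDOMAIN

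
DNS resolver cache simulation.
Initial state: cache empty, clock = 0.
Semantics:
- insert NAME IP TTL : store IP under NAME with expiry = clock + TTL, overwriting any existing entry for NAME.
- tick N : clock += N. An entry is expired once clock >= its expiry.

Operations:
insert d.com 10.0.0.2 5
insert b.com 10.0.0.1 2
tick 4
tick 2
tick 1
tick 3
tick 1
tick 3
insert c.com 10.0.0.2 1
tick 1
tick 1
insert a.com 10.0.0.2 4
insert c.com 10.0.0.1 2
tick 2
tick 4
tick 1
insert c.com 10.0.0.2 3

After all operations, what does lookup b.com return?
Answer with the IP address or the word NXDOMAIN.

Op 1: insert d.com -> 10.0.0.2 (expiry=0+5=5). clock=0
Op 2: insert b.com -> 10.0.0.1 (expiry=0+2=2). clock=0
Op 3: tick 4 -> clock=4. purged={b.com}
Op 4: tick 2 -> clock=6. purged={d.com}
Op 5: tick 1 -> clock=7.
Op 6: tick 3 -> clock=10.
Op 7: tick 1 -> clock=11.
Op 8: tick 3 -> clock=14.
Op 9: insert c.com -> 10.0.0.2 (expiry=14+1=15). clock=14
Op 10: tick 1 -> clock=15. purged={c.com}
Op 11: tick 1 -> clock=16.
Op 12: insert a.com -> 10.0.0.2 (expiry=16+4=20). clock=16
Op 13: insert c.com -> 10.0.0.1 (expiry=16+2=18). clock=16
Op 14: tick 2 -> clock=18. purged={c.com}
Op 15: tick 4 -> clock=22. purged={a.com}
Op 16: tick 1 -> clock=23.
Op 17: insert c.com -> 10.0.0.2 (expiry=23+3=26). clock=23
lookup b.com: not in cache (expired or never inserted)

Answer: NXDOMAIN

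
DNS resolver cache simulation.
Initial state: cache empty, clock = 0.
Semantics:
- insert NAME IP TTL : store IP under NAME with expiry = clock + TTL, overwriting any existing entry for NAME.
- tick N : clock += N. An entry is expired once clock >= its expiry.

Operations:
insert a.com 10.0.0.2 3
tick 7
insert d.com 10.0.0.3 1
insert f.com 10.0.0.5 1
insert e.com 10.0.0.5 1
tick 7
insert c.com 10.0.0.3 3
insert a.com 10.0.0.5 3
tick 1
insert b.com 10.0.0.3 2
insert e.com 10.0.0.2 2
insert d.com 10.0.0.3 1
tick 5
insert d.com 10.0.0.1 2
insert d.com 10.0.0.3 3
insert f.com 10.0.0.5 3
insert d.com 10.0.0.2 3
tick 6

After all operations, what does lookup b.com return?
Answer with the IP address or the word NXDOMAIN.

Op 1: insert a.com -> 10.0.0.2 (expiry=0+3=3). clock=0
Op 2: tick 7 -> clock=7. purged={a.com}
Op 3: insert d.com -> 10.0.0.3 (expiry=7+1=8). clock=7
Op 4: insert f.com -> 10.0.0.5 (expiry=7+1=8). clock=7
Op 5: insert e.com -> 10.0.0.5 (expiry=7+1=8). clock=7
Op 6: tick 7 -> clock=14. purged={d.com,e.com,f.com}
Op 7: insert c.com -> 10.0.0.3 (expiry=14+3=17). clock=14
Op 8: insert a.com -> 10.0.0.5 (expiry=14+3=17). clock=14
Op 9: tick 1 -> clock=15.
Op 10: insert b.com -> 10.0.0.3 (expiry=15+2=17). clock=15
Op 11: insert e.com -> 10.0.0.2 (expiry=15+2=17). clock=15
Op 12: insert d.com -> 10.0.0.3 (expiry=15+1=16). clock=15
Op 13: tick 5 -> clock=20. purged={a.com,b.com,c.com,d.com,e.com}
Op 14: insert d.com -> 10.0.0.1 (expiry=20+2=22). clock=20
Op 15: insert d.com -> 10.0.0.3 (expiry=20+3=23). clock=20
Op 16: insert f.com -> 10.0.0.5 (expiry=20+3=23). clock=20
Op 17: insert d.com -> 10.0.0.2 (expiry=20+3=23). clock=20
Op 18: tick 6 -> clock=26. purged={d.com,f.com}
lookup b.com: not in cache (expired or never inserted)

Answer: NXDOMAIN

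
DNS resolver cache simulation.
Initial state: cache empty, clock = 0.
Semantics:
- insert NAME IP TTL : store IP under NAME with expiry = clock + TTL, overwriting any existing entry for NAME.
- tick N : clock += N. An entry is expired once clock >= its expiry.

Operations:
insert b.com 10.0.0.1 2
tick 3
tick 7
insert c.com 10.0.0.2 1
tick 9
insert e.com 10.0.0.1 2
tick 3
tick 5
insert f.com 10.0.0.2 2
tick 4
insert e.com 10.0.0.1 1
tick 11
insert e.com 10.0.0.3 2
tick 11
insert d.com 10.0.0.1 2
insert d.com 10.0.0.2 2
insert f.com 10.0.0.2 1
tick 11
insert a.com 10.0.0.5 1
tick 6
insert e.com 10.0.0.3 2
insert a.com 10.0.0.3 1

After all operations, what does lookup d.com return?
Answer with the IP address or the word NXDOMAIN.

Op 1: insert b.com -> 10.0.0.1 (expiry=0+2=2). clock=0
Op 2: tick 3 -> clock=3. purged={b.com}
Op 3: tick 7 -> clock=10.
Op 4: insert c.com -> 10.0.0.2 (expiry=10+1=11). clock=10
Op 5: tick 9 -> clock=19. purged={c.com}
Op 6: insert e.com -> 10.0.0.1 (expiry=19+2=21). clock=19
Op 7: tick 3 -> clock=22. purged={e.com}
Op 8: tick 5 -> clock=27.
Op 9: insert f.com -> 10.0.0.2 (expiry=27+2=29). clock=27
Op 10: tick 4 -> clock=31. purged={f.com}
Op 11: insert e.com -> 10.0.0.1 (expiry=31+1=32). clock=31
Op 12: tick 11 -> clock=42. purged={e.com}
Op 13: insert e.com -> 10.0.0.3 (expiry=42+2=44). clock=42
Op 14: tick 11 -> clock=53. purged={e.com}
Op 15: insert d.com -> 10.0.0.1 (expiry=53+2=55). clock=53
Op 16: insert d.com -> 10.0.0.2 (expiry=53+2=55). clock=53
Op 17: insert f.com -> 10.0.0.2 (expiry=53+1=54). clock=53
Op 18: tick 11 -> clock=64. purged={d.com,f.com}
Op 19: insert a.com -> 10.0.0.5 (expiry=64+1=65). clock=64
Op 20: tick 6 -> clock=70. purged={a.com}
Op 21: insert e.com -> 10.0.0.3 (expiry=70+2=72). clock=70
Op 22: insert a.com -> 10.0.0.3 (expiry=70+1=71). clock=70
lookup d.com: not in cache (expired or never inserted)

Answer: NXDOMAIN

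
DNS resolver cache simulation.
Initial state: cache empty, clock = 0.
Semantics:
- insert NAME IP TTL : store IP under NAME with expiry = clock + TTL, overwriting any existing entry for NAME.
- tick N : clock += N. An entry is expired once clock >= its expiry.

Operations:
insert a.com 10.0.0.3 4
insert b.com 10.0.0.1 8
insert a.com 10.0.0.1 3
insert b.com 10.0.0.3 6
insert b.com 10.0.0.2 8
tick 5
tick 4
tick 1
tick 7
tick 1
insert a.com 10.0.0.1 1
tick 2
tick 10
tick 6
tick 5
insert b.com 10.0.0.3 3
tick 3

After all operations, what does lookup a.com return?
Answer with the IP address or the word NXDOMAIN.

Answer: NXDOMAIN

Derivation:
Op 1: insert a.com -> 10.0.0.3 (expiry=0+4=4). clock=0
Op 2: insert b.com -> 10.0.0.1 (expiry=0+8=8). clock=0
Op 3: insert a.com -> 10.0.0.1 (expiry=0+3=3). clock=0
Op 4: insert b.com -> 10.0.0.3 (expiry=0+6=6). clock=0
Op 5: insert b.com -> 10.0.0.2 (expiry=0+8=8). clock=0
Op 6: tick 5 -> clock=5. purged={a.com}
Op 7: tick 4 -> clock=9. purged={b.com}
Op 8: tick 1 -> clock=10.
Op 9: tick 7 -> clock=17.
Op 10: tick 1 -> clock=18.
Op 11: insert a.com -> 10.0.0.1 (expiry=18+1=19). clock=18
Op 12: tick 2 -> clock=20. purged={a.com}
Op 13: tick 10 -> clock=30.
Op 14: tick 6 -> clock=36.
Op 15: tick 5 -> clock=41.
Op 16: insert b.com -> 10.0.0.3 (expiry=41+3=44). clock=41
Op 17: tick 3 -> clock=44. purged={b.com}
lookup a.com: not in cache (expired or never inserted)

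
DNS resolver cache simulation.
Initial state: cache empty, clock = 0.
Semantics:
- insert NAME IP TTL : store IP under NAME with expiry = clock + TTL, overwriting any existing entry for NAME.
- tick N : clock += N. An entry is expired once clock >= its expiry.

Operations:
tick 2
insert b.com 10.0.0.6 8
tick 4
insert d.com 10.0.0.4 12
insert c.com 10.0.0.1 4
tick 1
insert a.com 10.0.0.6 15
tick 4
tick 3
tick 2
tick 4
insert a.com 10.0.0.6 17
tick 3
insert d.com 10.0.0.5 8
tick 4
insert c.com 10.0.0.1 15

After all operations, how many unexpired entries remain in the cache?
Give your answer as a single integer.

Op 1: tick 2 -> clock=2.
Op 2: insert b.com -> 10.0.0.6 (expiry=2+8=10). clock=2
Op 3: tick 4 -> clock=6.
Op 4: insert d.com -> 10.0.0.4 (expiry=6+12=18). clock=6
Op 5: insert c.com -> 10.0.0.1 (expiry=6+4=10). clock=6
Op 6: tick 1 -> clock=7.
Op 7: insert a.com -> 10.0.0.6 (expiry=7+15=22). clock=7
Op 8: tick 4 -> clock=11. purged={b.com,c.com}
Op 9: tick 3 -> clock=14.
Op 10: tick 2 -> clock=16.
Op 11: tick 4 -> clock=20. purged={d.com}
Op 12: insert a.com -> 10.0.0.6 (expiry=20+17=37). clock=20
Op 13: tick 3 -> clock=23.
Op 14: insert d.com -> 10.0.0.5 (expiry=23+8=31). clock=23
Op 15: tick 4 -> clock=27.
Op 16: insert c.com -> 10.0.0.1 (expiry=27+15=42). clock=27
Final cache (unexpired): {a.com,c.com,d.com} -> size=3

Answer: 3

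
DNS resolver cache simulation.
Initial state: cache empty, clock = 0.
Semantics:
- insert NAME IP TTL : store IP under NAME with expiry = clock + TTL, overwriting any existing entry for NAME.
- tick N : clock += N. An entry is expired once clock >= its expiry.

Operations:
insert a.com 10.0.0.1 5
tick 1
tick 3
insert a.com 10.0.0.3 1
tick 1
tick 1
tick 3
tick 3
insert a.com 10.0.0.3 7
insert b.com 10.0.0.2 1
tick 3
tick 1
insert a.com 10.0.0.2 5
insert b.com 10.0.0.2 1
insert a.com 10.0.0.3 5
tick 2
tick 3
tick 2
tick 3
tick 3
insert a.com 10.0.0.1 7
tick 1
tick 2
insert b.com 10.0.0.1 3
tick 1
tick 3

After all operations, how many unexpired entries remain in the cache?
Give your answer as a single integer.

Op 1: insert a.com -> 10.0.0.1 (expiry=0+5=5). clock=0
Op 2: tick 1 -> clock=1.
Op 3: tick 3 -> clock=4.
Op 4: insert a.com -> 10.0.0.3 (expiry=4+1=5). clock=4
Op 5: tick 1 -> clock=5. purged={a.com}
Op 6: tick 1 -> clock=6.
Op 7: tick 3 -> clock=9.
Op 8: tick 3 -> clock=12.
Op 9: insert a.com -> 10.0.0.3 (expiry=12+7=19). clock=12
Op 10: insert b.com -> 10.0.0.2 (expiry=12+1=13). clock=12
Op 11: tick 3 -> clock=15. purged={b.com}
Op 12: tick 1 -> clock=16.
Op 13: insert a.com -> 10.0.0.2 (expiry=16+5=21). clock=16
Op 14: insert b.com -> 10.0.0.2 (expiry=16+1=17). clock=16
Op 15: insert a.com -> 10.0.0.3 (expiry=16+5=21). clock=16
Op 16: tick 2 -> clock=18. purged={b.com}
Op 17: tick 3 -> clock=21. purged={a.com}
Op 18: tick 2 -> clock=23.
Op 19: tick 3 -> clock=26.
Op 20: tick 3 -> clock=29.
Op 21: insert a.com -> 10.0.0.1 (expiry=29+7=36). clock=29
Op 22: tick 1 -> clock=30.
Op 23: tick 2 -> clock=32.
Op 24: insert b.com -> 10.0.0.1 (expiry=32+3=35). clock=32
Op 25: tick 1 -> clock=33.
Op 26: tick 3 -> clock=36. purged={a.com,b.com}
Final cache (unexpired): {} -> size=0

Answer: 0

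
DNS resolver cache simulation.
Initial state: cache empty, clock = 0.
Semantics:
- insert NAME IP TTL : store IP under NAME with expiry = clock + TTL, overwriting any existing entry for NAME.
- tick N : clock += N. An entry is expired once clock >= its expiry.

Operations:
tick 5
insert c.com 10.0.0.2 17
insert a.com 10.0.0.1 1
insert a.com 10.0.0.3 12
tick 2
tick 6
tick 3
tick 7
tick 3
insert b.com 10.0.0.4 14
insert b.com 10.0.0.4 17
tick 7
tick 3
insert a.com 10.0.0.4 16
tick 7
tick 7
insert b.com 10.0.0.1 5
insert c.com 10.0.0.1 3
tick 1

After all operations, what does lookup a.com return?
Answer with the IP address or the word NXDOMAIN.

Answer: 10.0.0.4

Derivation:
Op 1: tick 5 -> clock=5.
Op 2: insert c.com -> 10.0.0.2 (expiry=5+17=22). clock=5
Op 3: insert a.com -> 10.0.0.1 (expiry=5+1=6). clock=5
Op 4: insert a.com -> 10.0.0.3 (expiry=5+12=17). clock=5
Op 5: tick 2 -> clock=7.
Op 6: tick 6 -> clock=13.
Op 7: tick 3 -> clock=16.
Op 8: tick 7 -> clock=23. purged={a.com,c.com}
Op 9: tick 3 -> clock=26.
Op 10: insert b.com -> 10.0.0.4 (expiry=26+14=40). clock=26
Op 11: insert b.com -> 10.0.0.4 (expiry=26+17=43). clock=26
Op 12: tick 7 -> clock=33.
Op 13: tick 3 -> clock=36.
Op 14: insert a.com -> 10.0.0.4 (expiry=36+16=52). clock=36
Op 15: tick 7 -> clock=43. purged={b.com}
Op 16: tick 7 -> clock=50.
Op 17: insert b.com -> 10.0.0.1 (expiry=50+5=55). clock=50
Op 18: insert c.com -> 10.0.0.1 (expiry=50+3=53). clock=50
Op 19: tick 1 -> clock=51.
lookup a.com: present, ip=10.0.0.4 expiry=52 > clock=51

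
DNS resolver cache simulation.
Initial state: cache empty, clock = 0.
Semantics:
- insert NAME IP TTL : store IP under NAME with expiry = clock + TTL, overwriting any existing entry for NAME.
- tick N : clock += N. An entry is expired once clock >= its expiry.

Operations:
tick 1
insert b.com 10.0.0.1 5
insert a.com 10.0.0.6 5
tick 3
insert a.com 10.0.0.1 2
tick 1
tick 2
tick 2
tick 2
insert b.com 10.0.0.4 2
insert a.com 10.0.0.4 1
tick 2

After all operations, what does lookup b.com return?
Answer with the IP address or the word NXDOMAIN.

Answer: NXDOMAIN

Derivation:
Op 1: tick 1 -> clock=1.
Op 2: insert b.com -> 10.0.0.1 (expiry=1+5=6). clock=1
Op 3: insert a.com -> 10.0.0.6 (expiry=1+5=6). clock=1
Op 4: tick 3 -> clock=4.
Op 5: insert a.com -> 10.0.0.1 (expiry=4+2=6). clock=4
Op 6: tick 1 -> clock=5.
Op 7: tick 2 -> clock=7. purged={a.com,b.com}
Op 8: tick 2 -> clock=9.
Op 9: tick 2 -> clock=11.
Op 10: insert b.com -> 10.0.0.4 (expiry=11+2=13). clock=11
Op 11: insert a.com -> 10.0.0.4 (expiry=11+1=12). clock=11
Op 12: tick 2 -> clock=13. purged={a.com,b.com}
lookup b.com: not in cache (expired or never inserted)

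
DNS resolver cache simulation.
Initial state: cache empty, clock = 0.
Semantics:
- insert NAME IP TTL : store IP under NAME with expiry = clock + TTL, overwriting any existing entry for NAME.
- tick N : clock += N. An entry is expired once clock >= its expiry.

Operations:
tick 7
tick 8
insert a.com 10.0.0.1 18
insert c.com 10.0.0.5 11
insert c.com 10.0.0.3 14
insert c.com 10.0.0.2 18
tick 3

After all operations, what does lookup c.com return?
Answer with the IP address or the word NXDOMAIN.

Answer: 10.0.0.2

Derivation:
Op 1: tick 7 -> clock=7.
Op 2: tick 8 -> clock=15.
Op 3: insert a.com -> 10.0.0.1 (expiry=15+18=33). clock=15
Op 4: insert c.com -> 10.0.0.5 (expiry=15+11=26). clock=15
Op 5: insert c.com -> 10.0.0.3 (expiry=15+14=29). clock=15
Op 6: insert c.com -> 10.0.0.2 (expiry=15+18=33). clock=15
Op 7: tick 3 -> clock=18.
lookup c.com: present, ip=10.0.0.2 expiry=33 > clock=18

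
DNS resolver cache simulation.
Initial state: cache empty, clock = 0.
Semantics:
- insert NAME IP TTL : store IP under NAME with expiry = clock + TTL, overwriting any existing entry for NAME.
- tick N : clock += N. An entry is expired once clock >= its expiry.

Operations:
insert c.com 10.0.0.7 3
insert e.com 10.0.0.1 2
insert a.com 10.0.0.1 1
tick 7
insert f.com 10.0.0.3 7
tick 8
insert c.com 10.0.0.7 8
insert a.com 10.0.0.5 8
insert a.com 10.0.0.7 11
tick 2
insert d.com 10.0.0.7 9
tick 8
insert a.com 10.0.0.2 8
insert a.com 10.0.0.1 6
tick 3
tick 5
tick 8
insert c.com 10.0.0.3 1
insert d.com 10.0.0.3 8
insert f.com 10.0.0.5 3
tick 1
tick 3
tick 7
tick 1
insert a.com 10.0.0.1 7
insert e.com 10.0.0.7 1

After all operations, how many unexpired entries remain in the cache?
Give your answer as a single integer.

Op 1: insert c.com -> 10.0.0.7 (expiry=0+3=3). clock=0
Op 2: insert e.com -> 10.0.0.1 (expiry=0+2=2). clock=0
Op 3: insert a.com -> 10.0.0.1 (expiry=0+1=1). clock=0
Op 4: tick 7 -> clock=7. purged={a.com,c.com,e.com}
Op 5: insert f.com -> 10.0.0.3 (expiry=7+7=14). clock=7
Op 6: tick 8 -> clock=15. purged={f.com}
Op 7: insert c.com -> 10.0.0.7 (expiry=15+8=23). clock=15
Op 8: insert a.com -> 10.0.0.5 (expiry=15+8=23). clock=15
Op 9: insert a.com -> 10.0.0.7 (expiry=15+11=26). clock=15
Op 10: tick 2 -> clock=17.
Op 11: insert d.com -> 10.0.0.7 (expiry=17+9=26). clock=17
Op 12: tick 8 -> clock=25. purged={c.com}
Op 13: insert a.com -> 10.0.0.2 (expiry=25+8=33). clock=25
Op 14: insert a.com -> 10.0.0.1 (expiry=25+6=31). clock=25
Op 15: tick 3 -> clock=28. purged={d.com}
Op 16: tick 5 -> clock=33. purged={a.com}
Op 17: tick 8 -> clock=41.
Op 18: insert c.com -> 10.0.0.3 (expiry=41+1=42). clock=41
Op 19: insert d.com -> 10.0.0.3 (expiry=41+8=49). clock=41
Op 20: insert f.com -> 10.0.0.5 (expiry=41+3=44). clock=41
Op 21: tick 1 -> clock=42. purged={c.com}
Op 22: tick 3 -> clock=45. purged={f.com}
Op 23: tick 7 -> clock=52. purged={d.com}
Op 24: tick 1 -> clock=53.
Op 25: insert a.com -> 10.0.0.1 (expiry=53+7=60). clock=53
Op 26: insert e.com -> 10.0.0.7 (expiry=53+1=54). clock=53
Final cache (unexpired): {a.com,e.com} -> size=2

Answer: 2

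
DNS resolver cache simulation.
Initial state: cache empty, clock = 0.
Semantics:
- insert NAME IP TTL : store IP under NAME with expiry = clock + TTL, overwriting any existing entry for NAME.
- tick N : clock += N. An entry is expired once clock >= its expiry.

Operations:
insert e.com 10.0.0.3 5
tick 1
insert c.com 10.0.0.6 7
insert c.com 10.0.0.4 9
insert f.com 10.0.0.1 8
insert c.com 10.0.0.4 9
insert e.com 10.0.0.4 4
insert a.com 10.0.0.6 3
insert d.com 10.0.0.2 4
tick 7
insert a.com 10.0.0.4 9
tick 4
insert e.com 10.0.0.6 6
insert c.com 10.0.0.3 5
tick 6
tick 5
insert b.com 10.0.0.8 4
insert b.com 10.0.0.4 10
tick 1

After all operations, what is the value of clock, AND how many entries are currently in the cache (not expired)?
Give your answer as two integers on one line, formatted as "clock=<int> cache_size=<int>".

Answer: clock=24 cache_size=1

Derivation:
Op 1: insert e.com -> 10.0.0.3 (expiry=0+5=5). clock=0
Op 2: tick 1 -> clock=1.
Op 3: insert c.com -> 10.0.0.6 (expiry=1+7=8). clock=1
Op 4: insert c.com -> 10.0.0.4 (expiry=1+9=10). clock=1
Op 5: insert f.com -> 10.0.0.1 (expiry=1+8=9). clock=1
Op 6: insert c.com -> 10.0.0.4 (expiry=1+9=10). clock=1
Op 7: insert e.com -> 10.0.0.4 (expiry=1+4=5). clock=1
Op 8: insert a.com -> 10.0.0.6 (expiry=1+3=4). clock=1
Op 9: insert d.com -> 10.0.0.2 (expiry=1+4=5). clock=1
Op 10: tick 7 -> clock=8. purged={a.com,d.com,e.com}
Op 11: insert a.com -> 10.0.0.4 (expiry=8+9=17). clock=8
Op 12: tick 4 -> clock=12. purged={c.com,f.com}
Op 13: insert e.com -> 10.0.0.6 (expiry=12+6=18). clock=12
Op 14: insert c.com -> 10.0.0.3 (expiry=12+5=17). clock=12
Op 15: tick 6 -> clock=18. purged={a.com,c.com,e.com}
Op 16: tick 5 -> clock=23.
Op 17: insert b.com -> 10.0.0.8 (expiry=23+4=27). clock=23
Op 18: insert b.com -> 10.0.0.4 (expiry=23+10=33). clock=23
Op 19: tick 1 -> clock=24.
Final clock = 24
Final cache (unexpired): {b.com} -> size=1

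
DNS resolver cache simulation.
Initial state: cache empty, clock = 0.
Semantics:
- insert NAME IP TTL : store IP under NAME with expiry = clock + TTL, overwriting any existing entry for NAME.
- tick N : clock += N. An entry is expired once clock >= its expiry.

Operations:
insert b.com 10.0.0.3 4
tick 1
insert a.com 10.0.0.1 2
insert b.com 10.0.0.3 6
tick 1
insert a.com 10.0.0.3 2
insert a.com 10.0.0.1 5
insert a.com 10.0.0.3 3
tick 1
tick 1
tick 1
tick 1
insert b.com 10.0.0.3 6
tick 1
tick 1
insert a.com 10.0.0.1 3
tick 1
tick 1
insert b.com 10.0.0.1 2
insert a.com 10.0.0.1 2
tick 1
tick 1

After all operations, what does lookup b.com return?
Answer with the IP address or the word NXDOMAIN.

Op 1: insert b.com -> 10.0.0.3 (expiry=0+4=4). clock=0
Op 2: tick 1 -> clock=1.
Op 3: insert a.com -> 10.0.0.1 (expiry=1+2=3). clock=1
Op 4: insert b.com -> 10.0.0.3 (expiry=1+6=7). clock=1
Op 5: tick 1 -> clock=2.
Op 6: insert a.com -> 10.0.0.3 (expiry=2+2=4). clock=2
Op 7: insert a.com -> 10.0.0.1 (expiry=2+5=7). clock=2
Op 8: insert a.com -> 10.0.0.3 (expiry=2+3=5). clock=2
Op 9: tick 1 -> clock=3.
Op 10: tick 1 -> clock=4.
Op 11: tick 1 -> clock=5. purged={a.com}
Op 12: tick 1 -> clock=6.
Op 13: insert b.com -> 10.0.0.3 (expiry=6+6=12). clock=6
Op 14: tick 1 -> clock=7.
Op 15: tick 1 -> clock=8.
Op 16: insert a.com -> 10.0.0.1 (expiry=8+3=11). clock=8
Op 17: tick 1 -> clock=9.
Op 18: tick 1 -> clock=10.
Op 19: insert b.com -> 10.0.0.1 (expiry=10+2=12). clock=10
Op 20: insert a.com -> 10.0.0.1 (expiry=10+2=12). clock=10
Op 21: tick 1 -> clock=11.
Op 22: tick 1 -> clock=12. purged={a.com,b.com}
lookup b.com: not in cache (expired or never inserted)

Answer: NXDOMAIN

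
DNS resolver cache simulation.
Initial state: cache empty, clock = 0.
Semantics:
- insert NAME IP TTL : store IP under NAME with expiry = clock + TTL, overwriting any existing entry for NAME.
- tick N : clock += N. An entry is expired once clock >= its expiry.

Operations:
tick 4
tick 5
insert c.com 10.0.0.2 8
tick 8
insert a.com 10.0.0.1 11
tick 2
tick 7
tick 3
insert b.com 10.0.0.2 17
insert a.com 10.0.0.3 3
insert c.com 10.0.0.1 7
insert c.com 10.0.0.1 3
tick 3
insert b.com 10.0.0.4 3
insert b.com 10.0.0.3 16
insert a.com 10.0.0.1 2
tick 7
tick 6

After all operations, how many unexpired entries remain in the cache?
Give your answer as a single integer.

Op 1: tick 4 -> clock=4.
Op 2: tick 5 -> clock=9.
Op 3: insert c.com -> 10.0.0.2 (expiry=9+8=17). clock=9
Op 4: tick 8 -> clock=17. purged={c.com}
Op 5: insert a.com -> 10.0.0.1 (expiry=17+11=28). clock=17
Op 6: tick 2 -> clock=19.
Op 7: tick 7 -> clock=26.
Op 8: tick 3 -> clock=29. purged={a.com}
Op 9: insert b.com -> 10.0.0.2 (expiry=29+17=46). clock=29
Op 10: insert a.com -> 10.0.0.3 (expiry=29+3=32). clock=29
Op 11: insert c.com -> 10.0.0.1 (expiry=29+7=36). clock=29
Op 12: insert c.com -> 10.0.0.1 (expiry=29+3=32). clock=29
Op 13: tick 3 -> clock=32. purged={a.com,c.com}
Op 14: insert b.com -> 10.0.0.4 (expiry=32+3=35). clock=32
Op 15: insert b.com -> 10.0.0.3 (expiry=32+16=48). clock=32
Op 16: insert a.com -> 10.0.0.1 (expiry=32+2=34). clock=32
Op 17: tick 7 -> clock=39. purged={a.com}
Op 18: tick 6 -> clock=45.
Final cache (unexpired): {b.com} -> size=1

Answer: 1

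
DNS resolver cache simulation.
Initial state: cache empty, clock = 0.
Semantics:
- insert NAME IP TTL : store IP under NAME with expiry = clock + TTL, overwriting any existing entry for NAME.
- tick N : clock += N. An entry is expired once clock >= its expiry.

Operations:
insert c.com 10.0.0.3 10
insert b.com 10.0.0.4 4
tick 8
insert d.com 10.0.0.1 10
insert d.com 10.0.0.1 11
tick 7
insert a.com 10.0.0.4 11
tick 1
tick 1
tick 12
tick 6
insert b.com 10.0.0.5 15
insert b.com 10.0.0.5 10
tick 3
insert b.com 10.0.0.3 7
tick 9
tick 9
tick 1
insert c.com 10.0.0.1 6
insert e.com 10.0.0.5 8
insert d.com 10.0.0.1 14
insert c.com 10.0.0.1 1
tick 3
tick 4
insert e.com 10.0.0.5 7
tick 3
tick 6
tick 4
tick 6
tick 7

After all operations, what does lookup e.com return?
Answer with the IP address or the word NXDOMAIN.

Answer: NXDOMAIN

Derivation:
Op 1: insert c.com -> 10.0.0.3 (expiry=0+10=10). clock=0
Op 2: insert b.com -> 10.0.0.4 (expiry=0+4=4). clock=0
Op 3: tick 8 -> clock=8. purged={b.com}
Op 4: insert d.com -> 10.0.0.1 (expiry=8+10=18). clock=8
Op 5: insert d.com -> 10.0.0.1 (expiry=8+11=19). clock=8
Op 6: tick 7 -> clock=15. purged={c.com}
Op 7: insert a.com -> 10.0.0.4 (expiry=15+11=26). clock=15
Op 8: tick 1 -> clock=16.
Op 9: tick 1 -> clock=17.
Op 10: tick 12 -> clock=29. purged={a.com,d.com}
Op 11: tick 6 -> clock=35.
Op 12: insert b.com -> 10.0.0.5 (expiry=35+15=50). clock=35
Op 13: insert b.com -> 10.0.0.5 (expiry=35+10=45). clock=35
Op 14: tick 3 -> clock=38.
Op 15: insert b.com -> 10.0.0.3 (expiry=38+7=45). clock=38
Op 16: tick 9 -> clock=47. purged={b.com}
Op 17: tick 9 -> clock=56.
Op 18: tick 1 -> clock=57.
Op 19: insert c.com -> 10.0.0.1 (expiry=57+6=63). clock=57
Op 20: insert e.com -> 10.0.0.5 (expiry=57+8=65). clock=57
Op 21: insert d.com -> 10.0.0.1 (expiry=57+14=71). clock=57
Op 22: insert c.com -> 10.0.0.1 (expiry=57+1=58). clock=57
Op 23: tick 3 -> clock=60. purged={c.com}
Op 24: tick 4 -> clock=64.
Op 25: insert e.com -> 10.0.0.5 (expiry=64+7=71). clock=64
Op 26: tick 3 -> clock=67.
Op 27: tick 6 -> clock=73. purged={d.com,e.com}
Op 28: tick 4 -> clock=77.
Op 29: tick 6 -> clock=83.
Op 30: tick 7 -> clock=90.
lookup e.com: not in cache (expired or never inserted)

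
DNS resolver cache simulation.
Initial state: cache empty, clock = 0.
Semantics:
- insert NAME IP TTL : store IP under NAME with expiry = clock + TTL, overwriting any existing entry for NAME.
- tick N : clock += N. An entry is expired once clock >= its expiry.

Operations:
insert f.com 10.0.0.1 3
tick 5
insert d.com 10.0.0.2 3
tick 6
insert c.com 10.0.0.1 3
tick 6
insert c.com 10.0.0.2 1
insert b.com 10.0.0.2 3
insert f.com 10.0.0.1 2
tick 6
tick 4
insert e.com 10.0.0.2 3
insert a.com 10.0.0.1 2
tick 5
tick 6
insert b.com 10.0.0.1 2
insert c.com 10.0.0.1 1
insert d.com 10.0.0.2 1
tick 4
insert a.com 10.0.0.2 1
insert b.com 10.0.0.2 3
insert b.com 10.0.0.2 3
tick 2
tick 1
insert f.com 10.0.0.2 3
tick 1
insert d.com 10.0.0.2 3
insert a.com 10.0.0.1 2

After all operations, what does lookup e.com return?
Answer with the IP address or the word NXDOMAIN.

Answer: NXDOMAIN

Derivation:
Op 1: insert f.com -> 10.0.0.1 (expiry=0+3=3). clock=0
Op 2: tick 5 -> clock=5. purged={f.com}
Op 3: insert d.com -> 10.0.0.2 (expiry=5+3=8). clock=5
Op 4: tick 6 -> clock=11. purged={d.com}
Op 5: insert c.com -> 10.0.0.1 (expiry=11+3=14). clock=11
Op 6: tick 6 -> clock=17. purged={c.com}
Op 7: insert c.com -> 10.0.0.2 (expiry=17+1=18). clock=17
Op 8: insert b.com -> 10.0.0.2 (expiry=17+3=20). clock=17
Op 9: insert f.com -> 10.0.0.1 (expiry=17+2=19). clock=17
Op 10: tick 6 -> clock=23. purged={b.com,c.com,f.com}
Op 11: tick 4 -> clock=27.
Op 12: insert e.com -> 10.0.0.2 (expiry=27+3=30). clock=27
Op 13: insert a.com -> 10.0.0.1 (expiry=27+2=29). clock=27
Op 14: tick 5 -> clock=32. purged={a.com,e.com}
Op 15: tick 6 -> clock=38.
Op 16: insert b.com -> 10.0.0.1 (expiry=38+2=40). clock=38
Op 17: insert c.com -> 10.0.0.1 (expiry=38+1=39). clock=38
Op 18: insert d.com -> 10.0.0.2 (expiry=38+1=39). clock=38
Op 19: tick 4 -> clock=42. purged={b.com,c.com,d.com}
Op 20: insert a.com -> 10.0.0.2 (expiry=42+1=43). clock=42
Op 21: insert b.com -> 10.0.0.2 (expiry=42+3=45). clock=42
Op 22: insert b.com -> 10.0.0.2 (expiry=42+3=45). clock=42
Op 23: tick 2 -> clock=44. purged={a.com}
Op 24: tick 1 -> clock=45. purged={b.com}
Op 25: insert f.com -> 10.0.0.2 (expiry=45+3=48). clock=45
Op 26: tick 1 -> clock=46.
Op 27: insert d.com -> 10.0.0.2 (expiry=46+3=49). clock=46
Op 28: insert a.com -> 10.0.0.1 (expiry=46+2=48). clock=46
lookup e.com: not in cache (expired or never inserted)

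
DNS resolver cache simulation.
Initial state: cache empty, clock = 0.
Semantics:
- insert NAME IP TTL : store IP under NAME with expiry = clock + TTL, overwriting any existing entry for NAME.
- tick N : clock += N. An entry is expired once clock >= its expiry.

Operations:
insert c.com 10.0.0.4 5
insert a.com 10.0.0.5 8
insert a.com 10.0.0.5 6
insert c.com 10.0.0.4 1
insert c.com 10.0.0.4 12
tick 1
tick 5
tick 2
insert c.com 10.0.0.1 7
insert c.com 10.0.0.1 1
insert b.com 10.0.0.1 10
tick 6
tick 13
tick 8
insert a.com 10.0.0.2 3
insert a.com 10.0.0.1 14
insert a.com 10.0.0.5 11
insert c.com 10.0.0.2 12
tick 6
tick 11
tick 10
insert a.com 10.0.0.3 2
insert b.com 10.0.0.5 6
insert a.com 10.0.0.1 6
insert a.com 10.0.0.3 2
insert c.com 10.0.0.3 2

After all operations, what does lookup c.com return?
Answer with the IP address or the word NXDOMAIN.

Answer: 10.0.0.3

Derivation:
Op 1: insert c.com -> 10.0.0.4 (expiry=0+5=5). clock=0
Op 2: insert a.com -> 10.0.0.5 (expiry=0+8=8). clock=0
Op 3: insert a.com -> 10.0.0.5 (expiry=0+6=6). clock=0
Op 4: insert c.com -> 10.0.0.4 (expiry=0+1=1). clock=0
Op 5: insert c.com -> 10.0.0.4 (expiry=0+12=12). clock=0
Op 6: tick 1 -> clock=1.
Op 7: tick 5 -> clock=6. purged={a.com}
Op 8: tick 2 -> clock=8.
Op 9: insert c.com -> 10.0.0.1 (expiry=8+7=15). clock=8
Op 10: insert c.com -> 10.0.0.1 (expiry=8+1=9). clock=8
Op 11: insert b.com -> 10.0.0.1 (expiry=8+10=18). clock=8
Op 12: tick 6 -> clock=14. purged={c.com}
Op 13: tick 13 -> clock=27. purged={b.com}
Op 14: tick 8 -> clock=35.
Op 15: insert a.com -> 10.0.0.2 (expiry=35+3=38). clock=35
Op 16: insert a.com -> 10.0.0.1 (expiry=35+14=49). clock=35
Op 17: insert a.com -> 10.0.0.5 (expiry=35+11=46). clock=35
Op 18: insert c.com -> 10.0.0.2 (expiry=35+12=47). clock=35
Op 19: tick 6 -> clock=41.
Op 20: tick 11 -> clock=52. purged={a.com,c.com}
Op 21: tick 10 -> clock=62.
Op 22: insert a.com -> 10.0.0.3 (expiry=62+2=64). clock=62
Op 23: insert b.com -> 10.0.0.5 (expiry=62+6=68). clock=62
Op 24: insert a.com -> 10.0.0.1 (expiry=62+6=68). clock=62
Op 25: insert a.com -> 10.0.0.3 (expiry=62+2=64). clock=62
Op 26: insert c.com -> 10.0.0.3 (expiry=62+2=64). clock=62
lookup c.com: present, ip=10.0.0.3 expiry=64 > clock=62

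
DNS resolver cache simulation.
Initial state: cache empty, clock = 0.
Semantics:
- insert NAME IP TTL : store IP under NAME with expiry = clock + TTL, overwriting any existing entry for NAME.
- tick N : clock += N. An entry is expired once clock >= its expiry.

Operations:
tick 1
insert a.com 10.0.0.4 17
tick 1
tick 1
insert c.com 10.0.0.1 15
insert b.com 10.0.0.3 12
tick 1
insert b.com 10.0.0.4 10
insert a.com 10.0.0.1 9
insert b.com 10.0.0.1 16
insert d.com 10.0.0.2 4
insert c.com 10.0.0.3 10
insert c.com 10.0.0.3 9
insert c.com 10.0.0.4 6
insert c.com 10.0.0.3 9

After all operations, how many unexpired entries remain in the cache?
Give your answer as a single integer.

Answer: 4

Derivation:
Op 1: tick 1 -> clock=1.
Op 2: insert a.com -> 10.0.0.4 (expiry=1+17=18). clock=1
Op 3: tick 1 -> clock=2.
Op 4: tick 1 -> clock=3.
Op 5: insert c.com -> 10.0.0.1 (expiry=3+15=18). clock=3
Op 6: insert b.com -> 10.0.0.3 (expiry=3+12=15). clock=3
Op 7: tick 1 -> clock=4.
Op 8: insert b.com -> 10.0.0.4 (expiry=4+10=14). clock=4
Op 9: insert a.com -> 10.0.0.1 (expiry=4+9=13). clock=4
Op 10: insert b.com -> 10.0.0.1 (expiry=4+16=20). clock=4
Op 11: insert d.com -> 10.0.0.2 (expiry=4+4=8). clock=4
Op 12: insert c.com -> 10.0.0.3 (expiry=4+10=14). clock=4
Op 13: insert c.com -> 10.0.0.3 (expiry=4+9=13). clock=4
Op 14: insert c.com -> 10.0.0.4 (expiry=4+6=10). clock=4
Op 15: insert c.com -> 10.0.0.3 (expiry=4+9=13). clock=4
Final cache (unexpired): {a.com,b.com,c.com,d.com} -> size=4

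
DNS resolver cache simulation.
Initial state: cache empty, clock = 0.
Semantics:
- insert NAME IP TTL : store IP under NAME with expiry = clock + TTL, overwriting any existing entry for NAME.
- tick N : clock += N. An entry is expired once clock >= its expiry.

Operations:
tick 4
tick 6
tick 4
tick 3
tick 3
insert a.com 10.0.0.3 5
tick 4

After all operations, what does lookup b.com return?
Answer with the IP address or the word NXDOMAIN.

Answer: NXDOMAIN

Derivation:
Op 1: tick 4 -> clock=4.
Op 2: tick 6 -> clock=10.
Op 3: tick 4 -> clock=14.
Op 4: tick 3 -> clock=17.
Op 5: tick 3 -> clock=20.
Op 6: insert a.com -> 10.0.0.3 (expiry=20+5=25). clock=20
Op 7: tick 4 -> clock=24.
lookup b.com: not in cache (expired or never inserted)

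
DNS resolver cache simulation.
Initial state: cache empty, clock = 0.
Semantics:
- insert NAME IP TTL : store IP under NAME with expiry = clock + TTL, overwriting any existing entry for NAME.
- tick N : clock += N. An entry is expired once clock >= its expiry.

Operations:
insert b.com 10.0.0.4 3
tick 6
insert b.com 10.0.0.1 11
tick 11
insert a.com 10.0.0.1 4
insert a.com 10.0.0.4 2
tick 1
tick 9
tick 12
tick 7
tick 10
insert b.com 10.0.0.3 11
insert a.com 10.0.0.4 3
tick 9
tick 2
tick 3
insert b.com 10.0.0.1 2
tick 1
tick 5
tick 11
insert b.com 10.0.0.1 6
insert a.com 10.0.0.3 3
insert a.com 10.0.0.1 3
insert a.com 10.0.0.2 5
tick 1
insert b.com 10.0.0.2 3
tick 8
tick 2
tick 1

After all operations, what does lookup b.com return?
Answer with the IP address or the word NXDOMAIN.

Answer: NXDOMAIN

Derivation:
Op 1: insert b.com -> 10.0.0.4 (expiry=0+3=3). clock=0
Op 2: tick 6 -> clock=6. purged={b.com}
Op 3: insert b.com -> 10.0.0.1 (expiry=6+11=17). clock=6
Op 4: tick 11 -> clock=17. purged={b.com}
Op 5: insert a.com -> 10.0.0.1 (expiry=17+4=21). clock=17
Op 6: insert a.com -> 10.0.0.4 (expiry=17+2=19). clock=17
Op 7: tick 1 -> clock=18.
Op 8: tick 9 -> clock=27. purged={a.com}
Op 9: tick 12 -> clock=39.
Op 10: tick 7 -> clock=46.
Op 11: tick 10 -> clock=56.
Op 12: insert b.com -> 10.0.0.3 (expiry=56+11=67). clock=56
Op 13: insert a.com -> 10.0.0.4 (expiry=56+3=59). clock=56
Op 14: tick 9 -> clock=65. purged={a.com}
Op 15: tick 2 -> clock=67. purged={b.com}
Op 16: tick 3 -> clock=70.
Op 17: insert b.com -> 10.0.0.1 (expiry=70+2=72). clock=70
Op 18: tick 1 -> clock=71.
Op 19: tick 5 -> clock=76. purged={b.com}
Op 20: tick 11 -> clock=87.
Op 21: insert b.com -> 10.0.0.1 (expiry=87+6=93). clock=87
Op 22: insert a.com -> 10.0.0.3 (expiry=87+3=90). clock=87
Op 23: insert a.com -> 10.0.0.1 (expiry=87+3=90). clock=87
Op 24: insert a.com -> 10.0.0.2 (expiry=87+5=92). clock=87
Op 25: tick 1 -> clock=88.
Op 26: insert b.com -> 10.0.0.2 (expiry=88+3=91). clock=88
Op 27: tick 8 -> clock=96. purged={a.com,b.com}
Op 28: tick 2 -> clock=98.
Op 29: tick 1 -> clock=99.
lookup b.com: not in cache (expired or never inserted)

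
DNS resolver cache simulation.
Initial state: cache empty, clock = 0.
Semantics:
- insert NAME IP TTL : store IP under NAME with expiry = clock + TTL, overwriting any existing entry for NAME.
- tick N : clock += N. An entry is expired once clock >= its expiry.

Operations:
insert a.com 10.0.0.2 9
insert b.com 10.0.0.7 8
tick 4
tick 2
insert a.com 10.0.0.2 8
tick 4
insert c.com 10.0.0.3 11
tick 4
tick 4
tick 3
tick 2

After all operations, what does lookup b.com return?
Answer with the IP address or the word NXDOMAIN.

Answer: NXDOMAIN

Derivation:
Op 1: insert a.com -> 10.0.0.2 (expiry=0+9=9). clock=0
Op 2: insert b.com -> 10.0.0.7 (expiry=0+8=8). clock=0
Op 3: tick 4 -> clock=4.
Op 4: tick 2 -> clock=6.
Op 5: insert a.com -> 10.0.0.2 (expiry=6+8=14). clock=6
Op 6: tick 4 -> clock=10. purged={b.com}
Op 7: insert c.com -> 10.0.0.3 (expiry=10+11=21). clock=10
Op 8: tick 4 -> clock=14. purged={a.com}
Op 9: tick 4 -> clock=18.
Op 10: tick 3 -> clock=21. purged={c.com}
Op 11: tick 2 -> clock=23.
lookup b.com: not in cache (expired or never inserted)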